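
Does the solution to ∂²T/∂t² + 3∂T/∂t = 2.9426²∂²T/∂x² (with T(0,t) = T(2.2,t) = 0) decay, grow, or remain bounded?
T → 0. Damping (γ=3) dissipates energy; oscillations decay exponentially.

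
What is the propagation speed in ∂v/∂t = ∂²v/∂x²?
Infinite. The heat equation is parabolic, not hyperbolic, so disturbances propagate instantly.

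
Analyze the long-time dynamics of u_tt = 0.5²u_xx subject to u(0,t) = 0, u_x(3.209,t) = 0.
Long-time behavior: u oscillates (no decay). Energy is conserved; the solution oscillates indefinitely as standing waves.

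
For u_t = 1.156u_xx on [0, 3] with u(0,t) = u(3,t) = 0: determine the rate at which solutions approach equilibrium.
Eigenvalues: λₙ = 1.156n²π²/3².
First three modes:
  n=1: λ₁ = 1.156π²/3² ≈ 1.268
  n=2: λ₂ = 4.624π²/3² ≈ 5.071 (4× faster decay)
  n=3: λ₃ = 10.404π²/3² ≈ 11.409 (9× faster decay)
As t → ∞, higher modes decay exponentially faster. The n=1 mode dominates: u ~ c₁ sin(πx/3) e^{-λ₁t}.
Decay rate: λ₁ = 1.156π²/3² ≈ 1.268.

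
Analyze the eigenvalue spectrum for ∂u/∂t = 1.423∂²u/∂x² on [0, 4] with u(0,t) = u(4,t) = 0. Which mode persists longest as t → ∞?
Eigenvalues: λₙ = 1.423n²π²/4².
First three modes:
  n=1: λ₁ = 1.423π²/4² ≈ 0.878
  n=2: λ₂ = 5.692π²/4² ≈ 3.511 (4× faster decay)
  n=3: λ₃ = 12.807π²/4² ≈ 7.9 (9× faster decay)
As t → ∞, higher modes decay exponentially faster. The n=1 mode dominates: u ~ c₁ sin(πx/4) e^{-λ₁t}.
Decay rate: λ₁ = 1.423π²/4² ≈ 0.878.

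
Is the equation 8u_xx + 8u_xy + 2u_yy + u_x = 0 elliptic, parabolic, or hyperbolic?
Computing B² - 4AC with A = 8, B = 8, C = 2: discriminant = 0 (zero). Answer: parabolic.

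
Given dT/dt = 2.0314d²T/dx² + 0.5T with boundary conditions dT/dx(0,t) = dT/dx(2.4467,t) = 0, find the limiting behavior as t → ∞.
T grows unboundedly. With Neumann BCs the constant mode has diffusion eigenvalue 0, so any r > 0 makes it grow like e^(0.5t); solution grows exponentially.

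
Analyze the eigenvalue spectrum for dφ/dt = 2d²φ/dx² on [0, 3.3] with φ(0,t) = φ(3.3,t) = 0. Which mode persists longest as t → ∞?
Eigenvalues: λₙ = 2n²π²/3.3².
First three modes:
  n=1: λ₁ = 2π²/3.3² ≈ 1.813
  n=2: λ₂ = 8π²/3.3² ≈ 7.25 (4× faster decay)
  n=3: λ₃ = 18π²/3.3² ≈ 16.313 (9× faster decay)
As t → ∞, higher modes decay exponentially faster. The n=1 mode dominates: φ ~ c₁ sin(πx/3.3) e^{-λ₁t}.
Decay rate: λ₁ = 2π²/3.3² ≈ 1.813.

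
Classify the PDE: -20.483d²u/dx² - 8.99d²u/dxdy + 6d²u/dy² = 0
A = -20.483, B = -8.99, C = 6. Discriminant B² - 4AC = 572.4121. Since 572.4121 > 0, hyperbolic.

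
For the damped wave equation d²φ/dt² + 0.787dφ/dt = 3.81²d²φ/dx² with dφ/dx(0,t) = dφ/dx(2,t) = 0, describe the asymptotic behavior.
φ → constant (steady state). Damping (γ=0.787) dissipates the nonconstant modes; with Neumann BCs the spatial average obeys M''+γM'=0 and tends to a finite limit.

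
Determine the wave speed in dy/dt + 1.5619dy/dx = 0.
Speed = 1.5619. Information travels along x - 1.5619t = const (rightward).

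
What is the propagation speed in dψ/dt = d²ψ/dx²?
Infinite. The heat equation is parabolic, not hyperbolic, so disturbances propagate instantly.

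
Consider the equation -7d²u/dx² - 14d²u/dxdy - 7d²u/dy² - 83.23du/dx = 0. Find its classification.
Parabolic. (A = -7, B = -14, C = -7 gives B² - 4AC = 0.)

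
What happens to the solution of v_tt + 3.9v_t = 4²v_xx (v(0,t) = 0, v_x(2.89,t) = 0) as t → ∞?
v → 0. Damping (γ=3.9) dissipates energy; oscillations decay exponentially.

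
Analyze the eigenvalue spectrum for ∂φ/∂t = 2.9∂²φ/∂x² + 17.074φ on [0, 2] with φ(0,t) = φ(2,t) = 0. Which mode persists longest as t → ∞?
Eigenvalues: λₙ = 2.9n²π²/2² - 17.074.
First three modes:
  n=1: λ₁ = 2.9π²/2² - 17.074 ≈ -9.919
  n=2: λ₂ = 11.6π²/2² - 17.074 ≈ 11.548
  n=3: λ₃ = 26.1π²/2² - 17.074 ≈ 47.325
Since 2.9π²/2² ≈ 7.155 < 17.074, λ₁ < 0.
The n=1 mode grows fastest (−λₙ is largest for n=1) → dominates.
Asymptotic: φ ~ c₁ sin(πx/2) e^{9.919t} (exponential growth at rate −λ₁ ≈ 9.919).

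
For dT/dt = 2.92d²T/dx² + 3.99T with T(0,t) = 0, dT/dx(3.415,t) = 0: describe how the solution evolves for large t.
T grows unboundedly. Reaction dominates diffusion (r=3.99 > κπ²/(4L²)≈0.62); solution grows exponentially.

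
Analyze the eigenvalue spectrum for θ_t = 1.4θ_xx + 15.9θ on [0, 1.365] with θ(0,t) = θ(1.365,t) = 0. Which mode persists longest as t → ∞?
Eigenvalues: λₙ = 1.4n²π²/1.365² - 15.9.
First three modes:
  n=1: λ₁ = 1.4π²/1.365² - 15.9 ≈ -8.484
  n=2: λ₂ = 5.6π²/1.365² - 15.9 ≈ 13.764
  n=3: λ₃ = 12.6π²/1.365² - 15.9 ≈ 50.843
Since 1.4π²/1.365² ≈ 7.416 < 15.9, λ₁ < 0.
The n=1 mode grows fastest (−λₙ is largest for n=1) → dominates.
Asymptotic: θ ~ c₁ sin(πx/1.365) e^{8.484t} (exponential growth at rate −λ₁ ≈ 8.484).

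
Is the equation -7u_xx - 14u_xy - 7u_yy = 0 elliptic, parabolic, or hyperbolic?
Computing B² - 4AC with A = -7, B = -14, C = -7: discriminant = 0 (zero). Answer: parabolic.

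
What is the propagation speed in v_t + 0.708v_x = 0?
Speed = 0.708. Information travels along x - 0.708t = const (rightward).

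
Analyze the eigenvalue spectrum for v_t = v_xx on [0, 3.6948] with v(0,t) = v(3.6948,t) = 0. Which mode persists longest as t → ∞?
Eigenvalues: λₙ = n²π²/3.6948².
First three modes:
  n=1: λ₁ = π²/3.6948² ≈ 0.723
  n=2: λ₂ = 4π²/3.6948² ≈ 2.892 (4× faster decay)
  n=3: λ₃ = 9π²/3.6948² ≈ 6.507 (9× faster decay)
As t → ∞, higher modes decay exponentially faster. The n=1 mode dominates: v ~ c₁ sin(πx/3.6948) e^{-λ₁t}.
Decay rate: λ₁ = π²/3.6948² ≈ 0.723.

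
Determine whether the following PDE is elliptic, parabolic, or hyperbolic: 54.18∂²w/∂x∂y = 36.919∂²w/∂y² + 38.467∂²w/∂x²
Rewriting in standard form: -38.467∂²w/∂x² + 54.18∂²w/∂x∂y - 36.919∂²w/∂y² = 0. Coefficients: A = -38.467, B = 54.18, C = -36.919. B² - 4AC = -2745.180292, which is negative, so the equation is elliptic.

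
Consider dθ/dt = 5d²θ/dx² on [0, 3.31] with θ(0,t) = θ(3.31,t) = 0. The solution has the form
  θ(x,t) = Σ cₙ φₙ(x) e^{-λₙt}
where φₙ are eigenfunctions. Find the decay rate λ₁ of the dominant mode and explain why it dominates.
Eigenvalues: λₙ = 5n²π²/3.31².
First three modes:
  n=1: λ₁ = 5π²/3.31² ≈ 4.504
  n=2: λ₂ = 20π²/3.31² ≈ 18.017 (4× faster decay)
  n=3: λ₃ = 45π²/3.31² ≈ 40.537 (9× faster decay)
As t → ∞, higher modes decay exponentially faster. The n=1 mode dominates: θ ~ c₁ sin(πx/3.31) e^{-λ₁t}.
Decay rate: λ₁ = 5π²/3.31² ≈ 4.504.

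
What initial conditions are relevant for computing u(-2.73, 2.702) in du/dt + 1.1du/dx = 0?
A single point: x = -5.7022. The characteristic through (-2.73, 2.702) is x - 1.1t = const, so x = -2.73 - 1.1·2.702 = -5.7022.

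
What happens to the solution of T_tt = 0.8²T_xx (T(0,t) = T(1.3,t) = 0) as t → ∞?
T oscillates (no decay). Energy is conserved; the solution oscillates indefinitely as standing waves.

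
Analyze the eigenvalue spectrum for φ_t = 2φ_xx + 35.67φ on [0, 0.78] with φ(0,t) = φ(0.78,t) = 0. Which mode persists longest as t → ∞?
Eigenvalues: λₙ = 2n²π²/0.78² - 35.67.
First three modes:
  n=1: λ₁ = 2π²/0.78² - 35.67 ≈ -3.226
  n=2: λ₂ = 8π²/0.78² - 35.67 ≈ 94.108
  n=3: λ₃ = 18π²/0.78² - 35.67 ≈ 256.33
Since 2π²/0.78² ≈ 32.444 < 35.67, λ₁ < 0.
The n=1 mode grows fastest (−λₙ is largest for n=1) → dominates.
Asymptotic: φ ~ c₁ sin(πx/0.78) e^{3.226t} (exponential growth at rate −λ₁ ≈ 3.226).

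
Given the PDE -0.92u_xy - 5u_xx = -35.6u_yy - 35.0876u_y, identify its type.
Rewriting in standard form: -5u_xx - 0.92u_xy + 35.6u_yy + 35.0876u_y = 0. The second-order coefficients are A = -5, B = -0.92, C = 35.6. Since B² - 4AC = 712.8464 > 0, this is a hyperbolic PDE.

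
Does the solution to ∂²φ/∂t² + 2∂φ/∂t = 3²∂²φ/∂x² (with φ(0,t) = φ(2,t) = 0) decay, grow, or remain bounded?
φ → 0. Damping (γ=2) dissipates energy; oscillations decay exponentially.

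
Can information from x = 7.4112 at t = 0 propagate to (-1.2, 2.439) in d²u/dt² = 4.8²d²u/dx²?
Yes. The domain of dependence is [-12.9072, 10.5072], and 7.4112 ∈ [-12.9072, 10.5072].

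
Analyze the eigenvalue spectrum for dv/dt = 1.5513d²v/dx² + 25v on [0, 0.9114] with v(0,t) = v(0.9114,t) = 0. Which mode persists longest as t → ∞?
Eigenvalues: λₙ = 1.5513n²π²/0.9114² - 25.
First three modes:
  n=1: λ₁ = 1.5513π²/0.9114² - 25 ≈ -6.568
  n=2: λ₂ = 6.2052π²/0.9114² - 25 ≈ 48.729
  n=3: λ₃ = 13.9617π²/0.9114² - 25 ≈ 140.89
Since 1.5513π²/0.9114² ≈ 18.432 < 25, λ₁ < 0.
The n=1 mode grows fastest (−λₙ is largest for n=1) → dominates.
Asymptotic: v ~ c₁ sin(πx/0.9114) e^{6.568t} (exponential growth at rate −λ₁ ≈ 6.568).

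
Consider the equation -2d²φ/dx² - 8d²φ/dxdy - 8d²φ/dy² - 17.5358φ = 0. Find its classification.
Parabolic. (A = -2, B = -8, C = -8 gives B² - 4AC = 0.)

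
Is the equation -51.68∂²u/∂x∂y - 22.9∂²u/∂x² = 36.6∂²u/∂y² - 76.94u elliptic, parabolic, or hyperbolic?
Rewriting in standard form: -22.9∂²u/∂x² - 51.68∂²u/∂x∂y - 36.6∂²u/∂y² + 76.94u = 0. Computing B² - 4AC with A = -22.9, B = -51.68, C = -36.6: discriminant = -681.7376 (negative). Answer: elliptic.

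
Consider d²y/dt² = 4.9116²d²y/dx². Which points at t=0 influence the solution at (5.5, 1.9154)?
Domain of dependence: [-3.90767864, 14.90767864]. Signals travel at speed 4.9116, so data within |x - 5.5| ≤ 4.9116·1.9154 = 9.40767864 can reach the point.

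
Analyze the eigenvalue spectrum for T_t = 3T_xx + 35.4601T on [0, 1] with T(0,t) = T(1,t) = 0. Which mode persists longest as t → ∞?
Eigenvalues: λₙ = 3n²π²/1² - 35.4601.
First three modes:
  n=1: λ₁ = 3π² - 35.4601 ≈ -5.851
  n=2: λ₂ = 12π² - 35.4601 ≈ 82.975
  n=3: λ₃ = 27π² - 35.4601 ≈ 231.019
Since 3π² ≈ 29.609 < 35.4601, λ₁ < 0.
The n=1 mode grows fastest (−λₙ is largest for n=1) → dominates.
Asymptotic: T ~ c₁ sin(πx/1) e^{5.851t} (exponential growth at rate −λ₁ ≈ 5.851).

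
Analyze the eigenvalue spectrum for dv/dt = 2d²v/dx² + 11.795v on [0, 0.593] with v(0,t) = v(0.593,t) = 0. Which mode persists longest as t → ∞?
Eigenvalues: λₙ = 2n²π²/0.593² - 11.795.
First three modes:
  n=1: λ₁ = 2π²/0.593² - 11.795 ≈ 44.338
  n=2: λ₂ = 8π²/0.593² - 11.795 ≈ 212.738
  n=3: λ₃ = 18π²/0.593² - 11.795 ≈ 493.404
Since 2π²/0.593² ≈ 56.133 > 11.795, all λₙ > 0.
The n=1 mode decays slowest → dominates as t → ∞.
Asymptotic: v ~ c₁ sin(πx/0.593) e^{-λ₁t} with decay rate λ₁ ≈ 44.338.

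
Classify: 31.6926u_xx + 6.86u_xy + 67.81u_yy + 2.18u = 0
Elliptic (discriminant = -8549.241224).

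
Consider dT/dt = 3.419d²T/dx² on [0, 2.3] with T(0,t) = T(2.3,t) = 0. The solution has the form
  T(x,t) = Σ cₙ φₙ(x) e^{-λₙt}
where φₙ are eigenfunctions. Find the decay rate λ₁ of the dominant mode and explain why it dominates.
Eigenvalues: λₙ = 3.419n²π²/2.3².
First three modes:
  n=1: λ₁ = 3.419π²/2.3² ≈ 6.379
  n=2: λ₂ = 13.676π²/2.3² ≈ 25.515 (4× faster decay)
  n=3: λ₃ = 30.771π²/2.3² ≈ 57.41 (9× faster decay)
As t → ∞, higher modes decay exponentially faster. The n=1 mode dominates: T ~ c₁ sin(πx/2.3) e^{-λ₁t}.
Decay rate: λ₁ = 3.419π²/2.3² ≈ 6.379.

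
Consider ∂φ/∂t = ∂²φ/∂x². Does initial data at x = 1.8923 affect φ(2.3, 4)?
Yes, for any finite x. The heat equation has infinite propagation speed, so all initial data affects all points at any t > 0.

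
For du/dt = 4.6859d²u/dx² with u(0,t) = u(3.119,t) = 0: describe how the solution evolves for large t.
u → 0. Heat diffuses out through both boundaries.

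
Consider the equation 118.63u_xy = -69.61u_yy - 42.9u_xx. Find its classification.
Rewriting in standard form: 42.9u_xx + 118.63u_xy + 69.61u_yy = 0. Hyperbolic. (A = 42.9, B = 118.63, C = 69.61 gives B² - 4AC = 2128.0009.)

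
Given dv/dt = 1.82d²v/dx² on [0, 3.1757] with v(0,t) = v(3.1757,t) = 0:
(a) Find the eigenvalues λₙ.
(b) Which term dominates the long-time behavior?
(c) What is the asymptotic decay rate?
Eigenvalues: λₙ = 1.82n²π²/3.1757².
First three modes:
  n=1: λ₁ = 1.82π²/3.1757² ≈ 1.781
  n=2: λ₂ = 7.28π²/3.1757² ≈ 7.124 (4× faster decay)
  n=3: λ₃ = 16.38π²/3.1757² ≈ 16.03 (9× faster decay)
As t → ∞, higher modes decay exponentially faster. The n=1 mode dominates: v ~ c₁ sin(πx/3.1757) e^{-λ₁t}.
Decay rate: λ₁ = 1.82π²/3.1757² ≈ 1.781.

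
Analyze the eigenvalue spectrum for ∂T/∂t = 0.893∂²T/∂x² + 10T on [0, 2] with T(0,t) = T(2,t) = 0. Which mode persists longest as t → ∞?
Eigenvalues: λₙ = 0.893n²π²/2² - 10.
First three modes:
  n=1: λ₁ = 0.893π²/2² - 10 ≈ -7.797
  n=2: λ₂ = 3.572π²/2² - 10 ≈ -1.186
  n=3: λ₃ = 8.037π²/2² - 10 ≈ 9.831
Since 0.893π²/2² ≈ 2.203 < 10, λ₁ < 0.
The n=1 mode grows fastest (−λₙ is largest for n=1) → dominates.
Asymptotic: T ~ c₁ sin(πx/2) e^{7.797t} (exponential growth at rate −λ₁ ≈ 7.797).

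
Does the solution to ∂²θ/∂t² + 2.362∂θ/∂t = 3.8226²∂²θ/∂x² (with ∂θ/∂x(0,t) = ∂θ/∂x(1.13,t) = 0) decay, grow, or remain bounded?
θ → constant (steady state). Damping (γ=2.362) dissipates the nonconstant modes; with Neumann BCs the spatial average obeys M''+γM'=0 and tends to a finite limit.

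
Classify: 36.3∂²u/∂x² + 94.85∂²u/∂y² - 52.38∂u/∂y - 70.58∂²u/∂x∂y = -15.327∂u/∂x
Rewriting in standard form: 36.3∂²u/∂x² - 70.58∂²u/∂x∂y + 94.85∂²u/∂y² + 15.327∂u/∂x - 52.38∂u/∂y = 0. Elliptic (discriminant = -8790.6836).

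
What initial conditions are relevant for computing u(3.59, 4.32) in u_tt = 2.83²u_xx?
Domain of dependence: [-8.6356, 15.8156]. Signals travel at speed 2.83, so data within |x - 3.59| ≤ 2.83·4.32 = 12.2256 can reach the point.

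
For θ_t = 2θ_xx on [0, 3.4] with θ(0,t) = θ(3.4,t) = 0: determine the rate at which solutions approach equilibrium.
Eigenvalues: λₙ = 2n²π²/3.4².
First three modes:
  n=1: λ₁ = 2π²/3.4² ≈ 1.708
  n=2: λ₂ = 8π²/3.4² ≈ 6.83 (4× faster decay)
  n=3: λ₃ = 18π²/3.4² ≈ 15.368 (9× faster decay)
As t → ∞, higher modes decay exponentially faster. The n=1 mode dominates: θ ~ c₁ sin(πx/3.4) e^{-λ₁t}.
Decay rate: λ₁ = 2π²/3.4² ≈ 1.708.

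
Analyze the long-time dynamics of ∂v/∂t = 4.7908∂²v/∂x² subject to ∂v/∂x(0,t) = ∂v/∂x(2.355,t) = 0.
Long-time behavior: v → constant (steady state). Heat is conserved (no flux at boundaries); solution approaches the spatial average.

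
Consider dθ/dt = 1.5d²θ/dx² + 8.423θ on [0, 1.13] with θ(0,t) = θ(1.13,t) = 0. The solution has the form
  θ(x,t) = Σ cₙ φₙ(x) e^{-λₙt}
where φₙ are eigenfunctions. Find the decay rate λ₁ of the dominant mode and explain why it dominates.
Eigenvalues: λₙ = 1.5n²π²/1.13² - 8.423.
First three modes:
  n=1: λ₁ = 1.5π²/1.13² - 8.423 ≈ 3.171
  n=2: λ₂ = 6π²/1.13² - 8.423 ≈ 37.953
  n=3: λ₃ = 13.5π²/1.13² - 8.423 ≈ 95.923
Since 1.5π²/1.13² ≈ 11.594 > 8.423, all λₙ > 0.
The n=1 mode decays slowest → dominates as t → ∞.
Asymptotic: θ ~ c₁ sin(πx/1.13) e^{-λ₁t} with decay rate λ₁ ≈ 3.171.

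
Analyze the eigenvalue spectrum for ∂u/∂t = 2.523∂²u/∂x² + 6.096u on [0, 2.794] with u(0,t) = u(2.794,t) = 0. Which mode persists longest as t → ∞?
Eigenvalues: λₙ = 2.523n²π²/2.794² - 6.096.
First three modes:
  n=1: λ₁ = 2.523π²/2.794² - 6.096 ≈ -2.906
  n=2: λ₂ = 10.092π²/2.794² - 6.096 ≈ 6.663
  n=3: λ₃ = 22.707π²/2.794² - 6.096 ≈ 22.612
Since 2.523π²/2.794² ≈ 3.19 < 6.096, λ₁ < 0.
The n=1 mode grows fastest (−λₙ is largest for n=1) → dominates.
Asymptotic: u ~ c₁ sin(πx/2.794) e^{2.906t} (exponential growth at rate −λ₁ ≈ 2.906).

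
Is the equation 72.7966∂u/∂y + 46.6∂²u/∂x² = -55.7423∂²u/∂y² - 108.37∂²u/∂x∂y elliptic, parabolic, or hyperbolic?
Rewriting in standard form: 46.6∂²u/∂x² + 108.37∂²u/∂x∂y + 55.7423∂²u/∂y² + 72.7966∂u/∂y = 0. Computing B² - 4AC with A = 46.6, B = 108.37, C = 55.7423: discriminant = 1353.69218 (positive). Answer: hyperbolic.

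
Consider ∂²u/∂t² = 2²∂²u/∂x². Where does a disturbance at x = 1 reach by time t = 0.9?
Domain of influence: [-0.8, 2.8]. Data at x = 1 spreads outward at speed 2.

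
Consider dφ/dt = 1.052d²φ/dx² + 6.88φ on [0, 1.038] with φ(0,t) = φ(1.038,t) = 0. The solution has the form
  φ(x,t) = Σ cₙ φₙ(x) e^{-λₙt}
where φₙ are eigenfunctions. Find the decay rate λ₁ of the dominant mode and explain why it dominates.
Eigenvalues: λₙ = 1.052n²π²/1.038² - 6.88.
First three modes:
  n=1: λ₁ = 1.052π²/1.038² - 6.88 ≈ 2.757
  n=2: λ₂ = 4.208π²/1.038² - 6.88 ≈ 31.666
  n=3: λ₃ = 9.468π²/1.038² - 6.88 ≈ 79.849
Since 1.052π²/1.038² ≈ 9.637 > 6.88, all λₙ > 0.
The n=1 mode decays slowest → dominates as t → ∞.
Asymptotic: φ ~ c₁ sin(πx/1.038) e^{-λ₁t} with decay rate λ₁ ≈ 2.757.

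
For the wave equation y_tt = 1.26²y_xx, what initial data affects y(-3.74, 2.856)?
Domain of dependence: [-7.33856, -0.14144]. Signals travel at speed 1.26, so data within |x - -3.74| ≤ 1.26·2.856 = 3.59856 can reach the point.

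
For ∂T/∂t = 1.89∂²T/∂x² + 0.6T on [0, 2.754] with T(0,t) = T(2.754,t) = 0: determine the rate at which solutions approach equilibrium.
Eigenvalues: λₙ = 1.89n²π²/2.754² - 0.6.
First three modes:
  n=1: λ₁ = 1.89π²/2.754² - 0.6 ≈ 1.859
  n=2: λ₂ = 7.56π²/2.754² - 0.6 ≈ 9.238
  n=3: λ₃ = 17.01π²/2.754² - 0.6 ≈ 21.535
Since 1.89π²/2.754² ≈ 2.459 > 0.6, all λₙ > 0.
The n=1 mode decays slowest → dominates as t → ∞.
Asymptotic: T ~ c₁ sin(πx/2.754) e^{-λ₁t} with decay rate λ₁ ≈ 1.859.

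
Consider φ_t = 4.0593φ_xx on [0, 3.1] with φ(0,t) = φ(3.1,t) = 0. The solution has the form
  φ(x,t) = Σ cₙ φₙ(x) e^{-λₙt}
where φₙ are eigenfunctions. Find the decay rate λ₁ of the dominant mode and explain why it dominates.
Eigenvalues: λₙ = 4.0593n²π²/3.1².
First three modes:
  n=1: λ₁ = 4.0593π²/3.1² ≈ 4.169
  n=2: λ₂ = 16.2372π²/3.1² ≈ 16.676 (4× faster decay)
  n=3: λ₃ = 36.5337π²/3.1² ≈ 37.521 (9× faster decay)
As t → ∞, higher modes decay exponentially faster. The n=1 mode dominates: φ ~ c₁ sin(πx/3.1) e^{-λ₁t}.
Decay rate: λ₁ = 4.0593π²/3.1² ≈ 4.169.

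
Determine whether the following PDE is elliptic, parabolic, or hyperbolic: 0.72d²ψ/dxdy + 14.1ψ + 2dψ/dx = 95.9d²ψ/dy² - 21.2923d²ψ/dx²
Rewriting in standard form: 21.2923d²ψ/dx² + 0.72d²ψ/dxdy - 95.9d²ψ/dy² + 2dψ/dx + 14.1ψ = 0. Coefficients: A = 21.2923, B = 0.72, C = -95.9. B² - 4AC = 8168.24468, which is positive, so the equation is hyperbolic.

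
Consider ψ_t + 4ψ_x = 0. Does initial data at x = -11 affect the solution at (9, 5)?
Yes. The characteristic through (9, 5) passes through x = -11.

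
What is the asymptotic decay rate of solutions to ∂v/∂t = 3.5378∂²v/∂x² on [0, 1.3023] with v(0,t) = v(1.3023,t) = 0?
Eigenvalues: λₙ = 3.5378n²π²/1.3023².
First three modes:
  n=1: λ₁ = 3.5378π²/1.3023² ≈ 20.588
  n=2: λ₂ = 14.1512π²/1.3023² ≈ 82.351 (4× faster decay)
  n=3: λ₃ = 31.8402π²/1.3023² ≈ 185.291 (9× faster decay)
As t → ∞, higher modes decay exponentially faster. The n=1 mode dominates: v ~ c₁ sin(πx/1.3023) e^{-λ₁t}.
Decay rate: λ₁ = 3.5378π²/1.3023² ≈ 20.588.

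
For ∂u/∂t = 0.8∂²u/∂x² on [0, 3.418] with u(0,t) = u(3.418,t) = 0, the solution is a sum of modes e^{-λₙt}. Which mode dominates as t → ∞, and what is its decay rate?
Eigenvalues: λₙ = 0.8n²π²/3.418².
First three modes:
  n=1: λ₁ = 0.8π²/3.418² ≈ 0.676
  n=2: λ₂ = 3.2π²/3.418² ≈ 2.703 (4× faster decay)
  n=3: λ₃ = 7.2π²/3.418² ≈ 6.083 (9× faster decay)
As t → ∞, higher modes decay exponentially faster. The n=1 mode dominates: u ~ c₁ sin(πx/3.418) e^{-λ₁t}.
Decay rate: λ₁ = 0.8π²/3.418² ≈ 0.676.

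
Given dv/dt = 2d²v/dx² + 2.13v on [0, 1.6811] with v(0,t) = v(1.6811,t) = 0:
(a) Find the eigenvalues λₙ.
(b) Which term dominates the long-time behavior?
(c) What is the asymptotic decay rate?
Eigenvalues: λₙ = 2n²π²/1.6811² - 2.13.
First three modes:
  n=1: λ₁ = 2π²/1.6811² - 2.13 ≈ 4.855
  n=2: λ₂ = 8π²/1.6811² - 2.13 ≈ 25.808
  n=3: λ₃ = 18π²/1.6811² - 2.13 ≈ 60.732
Since 2π²/1.6811² ≈ 6.985 > 2.13, all λₙ > 0.
The n=1 mode decays slowest → dominates as t → ∞.
Asymptotic: v ~ c₁ sin(πx/1.6811) e^{-λ₁t} with decay rate λ₁ ≈ 4.855.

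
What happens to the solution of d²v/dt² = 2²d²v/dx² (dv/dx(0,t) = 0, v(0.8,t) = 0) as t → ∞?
v oscillates (no decay). Energy is conserved; the solution oscillates indefinitely as standing waves.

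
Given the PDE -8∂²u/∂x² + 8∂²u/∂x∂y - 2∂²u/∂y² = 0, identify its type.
The second-order coefficients are A = -8, B = 8, C = -2. Since B² - 4AC = 0 = 0, this is a parabolic PDE.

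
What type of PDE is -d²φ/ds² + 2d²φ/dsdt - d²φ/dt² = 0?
With A = -1, B = 2, C = -1, the discriminant is 0. This is a parabolic PDE.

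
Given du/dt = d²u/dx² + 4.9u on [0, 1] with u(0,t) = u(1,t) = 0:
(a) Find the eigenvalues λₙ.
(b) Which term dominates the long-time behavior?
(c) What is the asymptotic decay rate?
Eigenvalues: λₙ = n²π²/1² - 4.9.
First three modes:
  n=1: λ₁ = π² - 4.9 ≈ 4.97
  n=2: λ₂ = 4π² - 4.9 ≈ 34.578
  n=3: λ₃ = 9π² - 4.9 ≈ 83.926
Since π² ≈ 9.87 > 4.9, all λₙ > 0.
The n=1 mode decays slowest → dominates as t → ∞.
Asymptotic: u ~ c₁ sin(πx/1) e^{-λ₁t} with decay rate λ₁ ≈ 4.97.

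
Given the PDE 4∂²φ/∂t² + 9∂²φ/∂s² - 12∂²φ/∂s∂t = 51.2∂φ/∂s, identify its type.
Rewriting in standard form: 9∂²φ/∂s² - 12∂²φ/∂s∂t + 4∂²φ/∂t² - 51.2∂φ/∂s = 0. The second-order coefficients are A = 9, B = -12, C = 4. Since B² - 4AC = 0 = 0, this is a parabolic PDE.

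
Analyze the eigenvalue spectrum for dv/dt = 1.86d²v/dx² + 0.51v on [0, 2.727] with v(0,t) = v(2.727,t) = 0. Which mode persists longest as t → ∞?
Eigenvalues: λₙ = 1.86n²π²/2.727² - 0.51.
First three modes:
  n=1: λ₁ = 1.86π²/2.727² - 0.51 ≈ 1.959
  n=2: λ₂ = 7.44π²/2.727² - 0.51 ≈ 9.364
  n=3: λ₃ = 16.74π²/2.727² - 0.51 ≈ 21.707
Since 1.86π²/2.727² ≈ 2.469 > 0.51, all λₙ > 0.
The n=1 mode decays slowest → dominates as t → ∞.
Asymptotic: v ~ c₁ sin(πx/2.727) e^{-λ₁t} with decay rate λ₁ ≈ 1.959.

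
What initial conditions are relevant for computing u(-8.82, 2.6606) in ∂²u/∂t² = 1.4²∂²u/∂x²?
Domain of dependence: [-12.54484, -5.09516]. Signals travel at speed 1.4, so data within |x - -8.82| ≤ 1.4·2.6606 = 3.72484 can reach the point.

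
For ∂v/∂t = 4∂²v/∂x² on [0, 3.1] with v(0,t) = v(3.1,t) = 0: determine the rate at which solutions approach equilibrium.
Eigenvalues: λₙ = 4n²π²/3.1².
First three modes:
  n=1: λ₁ = 4π²/3.1² ≈ 4.108
  n=2: λ₂ = 16π²/3.1² ≈ 16.432 (4× faster decay)
  n=3: λ₃ = 36π²/3.1² ≈ 36.973 (9× faster decay)
As t → ∞, higher modes decay exponentially faster. The n=1 mode dominates: v ~ c₁ sin(πx/3.1) e^{-λ₁t}.
Decay rate: λ₁ = 4π²/3.1² ≈ 4.108.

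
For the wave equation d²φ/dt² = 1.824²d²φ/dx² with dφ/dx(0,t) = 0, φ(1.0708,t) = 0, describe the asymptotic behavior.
φ oscillates (no decay). Energy is conserved; the solution oscillates indefinitely as standing waves.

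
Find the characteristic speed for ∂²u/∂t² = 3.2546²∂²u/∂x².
Speed = 3.2546. Information travels along characteristics x = x₀ ± 3.2546t.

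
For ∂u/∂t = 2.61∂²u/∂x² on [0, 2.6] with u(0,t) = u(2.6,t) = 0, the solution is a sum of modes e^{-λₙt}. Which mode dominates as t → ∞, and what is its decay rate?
Eigenvalues: λₙ = 2.61n²π²/2.6².
First three modes:
  n=1: λ₁ = 2.61π²/2.6² ≈ 3.811
  n=2: λ₂ = 10.44π²/2.6² ≈ 15.242 (4× faster decay)
  n=3: λ₃ = 23.49π²/2.6² ≈ 34.295 (9× faster decay)
As t → ∞, higher modes decay exponentially faster. The n=1 mode dominates: u ~ c₁ sin(πx/2.6) e^{-λ₁t}.
Decay rate: λ₁ = 2.61π²/2.6² ≈ 3.811.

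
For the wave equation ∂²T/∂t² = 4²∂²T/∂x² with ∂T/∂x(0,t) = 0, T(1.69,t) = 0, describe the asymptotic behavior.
T oscillates (no decay). Energy is conserved; the solution oscillates indefinitely as standing waves.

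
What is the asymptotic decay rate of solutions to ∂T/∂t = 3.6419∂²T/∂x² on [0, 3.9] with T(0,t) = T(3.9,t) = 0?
Eigenvalues: λₙ = 3.6419n²π²/3.9².
First three modes:
  n=1: λ₁ = 3.6419π²/3.9² ≈ 2.363
  n=2: λ₂ = 14.5676π²/3.9² ≈ 9.453 (4× faster decay)
  n=3: λ₃ = 32.7771π²/3.9² ≈ 21.269 (9× faster decay)
As t → ∞, higher modes decay exponentially faster. The n=1 mode dominates: T ~ c₁ sin(πx/3.9) e^{-λ₁t}.
Decay rate: λ₁ = 3.6419π²/3.9² ≈ 2.363.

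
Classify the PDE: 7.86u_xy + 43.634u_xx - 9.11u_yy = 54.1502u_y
Rewriting in standard form: 43.634u_xx + 7.86u_xy - 9.11u_yy - 54.1502u_y = 0. A = 43.634, B = 7.86, C = -9.11. Discriminant B² - 4AC = 1651.80256. Since 1651.80256 > 0, hyperbolic.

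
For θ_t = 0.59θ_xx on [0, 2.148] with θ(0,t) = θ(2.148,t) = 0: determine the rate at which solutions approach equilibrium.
Eigenvalues: λₙ = 0.59n²π²/2.148².
First three modes:
  n=1: λ₁ = 0.59π²/2.148² ≈ 1.262
  n=2: λ₂ = 2.36π²/2.148² ≈ 5.048 (4× faster decay)
  n=3: λ₃ = 5.31π²/2.148² ≈ 11.359 (9× faster decay)
As t → ∞, higher modes decay exponentially faster. The n=1 mode dominates: θ ~ c₁ sin(πx/2.148) e^{-λ₁t}.
Decay rate: λ₁ = 0.59π²/2.148² ≈ 1.262.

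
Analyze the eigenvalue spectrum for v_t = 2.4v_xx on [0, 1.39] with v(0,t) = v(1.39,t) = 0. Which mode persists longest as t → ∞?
Eigenvalues: λₙ = 2.4n²π²/1.39².
First three modes:
  n=1: λ₁ = 2.4π²/1.39² ≈ 12.26
  n=2: λ₂ = 9.6π²/1.39² ≈ 49.039 (4× faster decay)
  n=3: λ₃ = 21.6π²/1.39² ≈ 110.338 (9× faster decay)
As t → ∞, higher modes decay exponentially faster. The n=1 mode dominates: v ~ c₁ sin(πx/1.39) e^{-λ₁t}.
Decay rate: λ₁ = 2.4π²/1.39² ≈ 12.26.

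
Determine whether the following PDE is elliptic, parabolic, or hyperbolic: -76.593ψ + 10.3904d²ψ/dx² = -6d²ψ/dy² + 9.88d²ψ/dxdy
Rewriting in standard form: 10.3904d²ψ/dx² - 9.88d²ψ/dxdy + 6d²ψ/dy² - 76.593ψ = 0. Coefficients: A = 10.3904, B = -9.88, C = 6. B² - 4AC = -151.7552, which is negative, so the equation is elliptic.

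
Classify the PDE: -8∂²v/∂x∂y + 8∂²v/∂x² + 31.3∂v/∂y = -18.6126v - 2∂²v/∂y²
Rewriting in standard form: 8∂²v/∂x² - 8∂²v/∂x∂y + 2∂²v/∂y² + 31.3∂v/∂y + 18.6126v = 0. A = 8, B = -8, C = 2. Discriminant B² - 4AC = 0. Since 0 = 0, parabolic.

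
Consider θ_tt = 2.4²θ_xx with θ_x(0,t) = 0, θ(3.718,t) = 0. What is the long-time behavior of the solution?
As t → ∞, θ oscillates (no decay). Energy is conserved; the solution oscillates indefinitely as standing waves.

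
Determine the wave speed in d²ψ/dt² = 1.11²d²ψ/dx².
Speed = 1.11. Information travels along characteristics x = x₀ ± 1.11t.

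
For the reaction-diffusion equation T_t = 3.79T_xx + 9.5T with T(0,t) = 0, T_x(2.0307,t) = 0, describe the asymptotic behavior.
T grows unboundedly. Reaction dominates diffusion (r=9.5 > κπ²/(4L²)≈2.27); solution grows exponentially.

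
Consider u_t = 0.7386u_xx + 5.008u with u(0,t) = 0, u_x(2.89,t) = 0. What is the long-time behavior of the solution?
As t → ∞, u grows unboundedly. Reaction dominates diffusion (r=5.008 > κπ²/(4L²)≈0.22); solution grows exponentially.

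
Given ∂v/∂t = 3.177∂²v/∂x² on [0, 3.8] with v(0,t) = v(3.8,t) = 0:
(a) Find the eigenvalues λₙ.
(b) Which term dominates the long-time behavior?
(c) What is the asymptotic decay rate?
Eigenvalues: λₙ = 3.177n²π²/3.8².
First three modes:
  n=1: λ₁ = 3.177π²/3.8² ≈ 2.171
  n=2: λ₂ = 12.708π²/3.8² ≈ 8.686 (4× faster decay)
  n=3: λ₃ = 28.593π²/3.8² ≈ 19.543 (9× faster decay)
As t → ∞, higher modes decay exponentially faster. The n=1 mode dominates: v ~ c₁ sin(πx/3.8) e^{-λ₁t}.
Decay rate: λ₁ = 3.177π²/3.8² ≈ 2.171.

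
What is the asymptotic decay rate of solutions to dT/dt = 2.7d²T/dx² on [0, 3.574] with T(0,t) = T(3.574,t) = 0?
Eigenvalues: λₙ = 2.7n²π²/3.574².
First three modes:
  n=1: λ₁ = 2.7π²/3.574² ≈ 2.086
  n=2: λ₂ = 10.8π²/3.574² ≈ 8.345 (4× faster decay)
  n=3: λ₃ = 24.3π²/3.574² ≈ 18.776 (9× faster decay)
As t → ∞, higher modes decay exponentially faster. The n=1 mode dominates: T ~ c₁ sin(πx/3.574) e^{-λ₁t}.
Decay rate: λ₁ = 2.7π²/3.574² ≈ 2.086.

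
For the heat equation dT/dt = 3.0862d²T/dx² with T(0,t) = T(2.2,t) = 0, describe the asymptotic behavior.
T → 0. Heat diffuses out through both boundaries.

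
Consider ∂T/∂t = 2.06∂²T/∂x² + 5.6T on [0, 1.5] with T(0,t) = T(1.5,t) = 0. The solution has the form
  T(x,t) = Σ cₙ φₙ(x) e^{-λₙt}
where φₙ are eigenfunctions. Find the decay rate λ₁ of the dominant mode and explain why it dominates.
Eigenvalues: λₙ = 2.06n²π²/1.5² - 5.6.
First three modes:
  n=1: λ₁ = 2.06π²/1.5² - 5.6 ≈ 3.436
  n=2: λ₂ = 8.24π²/1.5² - 5.6 ≈ 30.545
  n=3: λ₃ = 18.54π²/1.5² - 5.6 ≈ 75.726
Since 2.06π²/1.5² ≈ 9.036 > 5.6, all λₙ > 0.
The n=1 mode decays slowest → dominates as t → ∞.
Asymptotic: T ~ c₁ sin(πx/1.5) e^{-λ₁t} with decay rate λ₁ ≈ 3.436.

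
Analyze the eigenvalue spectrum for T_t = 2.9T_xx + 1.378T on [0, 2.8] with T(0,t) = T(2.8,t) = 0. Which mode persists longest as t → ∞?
Eigenvalues: λₙ = 2.9n²π²/2.8² - 1.378.
First three modes:
  n=1: λ₁ = 2.9π²/2.8² - 1.378 ≈ 2.273
  n=2: λ₂ = 11.6π²/2.8² - 1.378 ≈ 13.225
  n=3: λ₃ = 26.1π²/2.8² - 1.378 ≈ 31.479
Since 2.9π²/2.8² ≈ 3.651 > 1.378, all λₙ > 0.
The n=1 mode decays slowest → dominates as t → ∞.
Asymptotic: T ~ c₁ sin(πx/2.8) e^{-λ₁t} with decay rate λ₁ ≈ 2.273.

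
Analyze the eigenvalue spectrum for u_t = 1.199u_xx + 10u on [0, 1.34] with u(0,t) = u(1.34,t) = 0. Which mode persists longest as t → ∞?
Eigenvalues: λₙ = 1.199n²π²/1.34² - 10.
First three modes:
  n=1: λ₁ = 1.199π²/1.34² - 10 ≈ -3.41
  n=2: λ₂ = 4.796π²/1.34² - 10 ≈ 16.361
  n=3: λ₃ = 10.791π²/1.34² - 10 ≈ 49.313
Since 1.199π²/1.34² ≈ 6.59 < 10, λ₁ < 0.
The n=1 mode grows fastest (−λₙ is largest for n=1) → dominates.
Asymptotic: u ~ c₁ sin(πx/1.34) e^{3.41t} (exponential growth at rate −λ₁ ≈ 3.41).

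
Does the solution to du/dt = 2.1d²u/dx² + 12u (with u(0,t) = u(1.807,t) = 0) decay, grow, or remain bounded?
u grows unboundedly. Reaction dominates diffusion (r=12 > κπ²/L²≈6.35); solution grows exponentially.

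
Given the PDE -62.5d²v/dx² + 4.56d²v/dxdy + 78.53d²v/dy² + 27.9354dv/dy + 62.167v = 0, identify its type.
The second-order coefficients are A = -62.5, B = 4.56, C = 78.53. Since B² - 4AC = 19653.2936 > 0, this is a hyperbolic PDE.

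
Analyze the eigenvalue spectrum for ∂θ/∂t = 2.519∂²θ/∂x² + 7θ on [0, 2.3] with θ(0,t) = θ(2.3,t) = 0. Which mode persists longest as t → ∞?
Eigenvalues: λₙ = 2.519n²π²/2.3² - 7.
First three modes:
  n=1: λ₁ = 2.519π²/2.3² - 7 ≈ -2.3
  n=2: λ₂ = 10.076π²/2.3² - 7 ≈ 11.799
  n=3: λ₃ = 22.671π²/2.3² - 7 ≈ 35.298
Since 2.519π²/2.3² ≈ 4.7 < 7, λ₁ < 0.
The n=1 mode grows fastest (−λₙ is largest for n=1) → dominates.
Asymptotic: θ ~ c₁ sin(πx/2.3) e^{2.3t} (exponential growth at rate −λ₁ ≈ 2.3).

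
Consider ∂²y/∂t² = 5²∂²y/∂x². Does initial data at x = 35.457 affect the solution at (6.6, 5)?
No. The domain of dependence is [-18.4, 31.6], and 35.457 is outside this interval.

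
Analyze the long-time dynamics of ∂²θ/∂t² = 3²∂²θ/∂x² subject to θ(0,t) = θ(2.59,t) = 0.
Long-time behavior: θ oscillates (no decay). Energy is conserved; the solution oscillates indefinitely as standing waves.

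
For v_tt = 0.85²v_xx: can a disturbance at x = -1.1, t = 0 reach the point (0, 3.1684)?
Yes. The domain of dependence is [-2.69314, 2.69314], and -1.1 ∈ [-2.69314, 2.69314].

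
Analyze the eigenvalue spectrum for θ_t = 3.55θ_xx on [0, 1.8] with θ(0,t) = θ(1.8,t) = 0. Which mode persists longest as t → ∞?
Eigenvalues: λₙ = 3.55n²π²/1.8².
First three modes:
  n=1: λ₁ = 3.55π²/1.8² ≈ 10.814
  n=2: λ₂ = 14.2π²/1.8² ≈ 43.256 (4× faster decay)
  n=3: λ₃ = 31.95π²/1.8² ≈ 97.325 (9× faster decay)
As t → ∞, higher modes decay exponentially faster. The n=1 mode dominates: θ ~ c₁ sin(πx/1.8) e^{-λ₁t}.
Decay rate: λ₁ = 3.55π²/1.8² ≈ 10.814.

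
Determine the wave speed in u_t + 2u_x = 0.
Speed = 2. Information travels along x - 2t = const (rightward).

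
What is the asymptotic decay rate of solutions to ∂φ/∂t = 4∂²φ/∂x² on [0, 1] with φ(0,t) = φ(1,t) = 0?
Eigenvalues: λₙ = 4n²π².
First three modes:
  n=1: λ₁ = 4π² ≈ 39.478
  n=2: λ₂ = 16π² ≈ 157.914 (4× faster decay)
  n=3: λ₃ = 36π² ≈ 355.306 (9× faster decay)
As t → ∞, higher modes decay exponentially faster. The n=1 mode dominates: φ ~ c₁ sin(πx) e^{-λ₁t}.
Decay rate: λ₁ = 4π² ≈ 39.478.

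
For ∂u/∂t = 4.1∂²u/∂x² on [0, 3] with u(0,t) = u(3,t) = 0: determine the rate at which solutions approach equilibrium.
Eigenvalues: λₙ = 4.1n²π²/3².
First three modes:
  n=1: λ₁ = 4.1π²/3² ≈ 4.496
  n=2: λ₂ = 16.4π²/3² ≈ 17.985 (4× faster decay)
  n=3: λ₃ = 36.9π²/3² ≈ 40.465 (9× faster decay)
As t → ∞, higher modes decay exponentially faster. The n=1 mode dominates: u ~ c₁ sin(πx/3) e^{-λ₁t}.
Decay rate: λ₁ = 4.1π²/3² ≈ 4.496.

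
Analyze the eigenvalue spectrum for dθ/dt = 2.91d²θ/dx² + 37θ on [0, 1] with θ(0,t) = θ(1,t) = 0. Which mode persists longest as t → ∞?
Eigenvalues: λₙ = 2.91n²π²/1² - 37.
First three modes:
  n=1: λ₁ = 2.91π² - 37 ≈ -8.279
  n=2: λ₂ = 11.64π² - 37 ≈ 77.882
  n=3: λ₃ = 26.19π² - 37 ≈ 221.485
Since 2.91π² ≈ 28.721 < 37, λ₁ < 0.
The n=1 mode grows fastest (−λₙ is largest for n=1) → dominates.
Asymptotic: θ ~ c₁ sin(πx/1) e^{8.279t} (exponential growth at rate −λ₁ ≈ 8.279).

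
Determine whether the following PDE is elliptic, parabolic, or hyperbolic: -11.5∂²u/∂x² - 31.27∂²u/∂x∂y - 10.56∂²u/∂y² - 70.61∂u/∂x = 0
Coefficients: A = -11.5, B = -31.27, C = -10.56. B² - 4AC = 492.0529, which is positive, so the equation is hyperbolic.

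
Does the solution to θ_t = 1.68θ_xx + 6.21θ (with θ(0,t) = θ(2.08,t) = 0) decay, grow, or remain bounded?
θ grows unboundedly. Reaction dominates diffusion (r=6.21 > κπ²/L²≈3.83); solution grows exponentially.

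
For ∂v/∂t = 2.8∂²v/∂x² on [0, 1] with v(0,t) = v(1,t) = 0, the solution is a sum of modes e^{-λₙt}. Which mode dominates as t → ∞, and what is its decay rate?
Eigenvalues: λₙ = 2.8n²π².
First three modes:
  n=1: λ₁ = 2.8π² ≈ 27.635
  n=2: λ₂ = 11.2π² ≈ 110.54 (4× faster decay)
  n=3: λ₃ = 25.2π² ≈ 248.714 (9× faster decay)
As t → ∞, higher modes decay exponentially faster. The n=1 mode dominates: v ~ c₁ sin(πx) e^{-λ₁t}.
Decay rate: λ₁ = 2.8π² ≈ 27.635.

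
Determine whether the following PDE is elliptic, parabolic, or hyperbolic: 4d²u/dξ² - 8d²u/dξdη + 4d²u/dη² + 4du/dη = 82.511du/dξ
Rewriting in standard form: 4d²u/dξ² - 8d²u/dξdη + 4d²u/dη² - 82.511du/dξ + 4du/dη = 0. Coefficients: A = 4, B = -8, C = 4. B² - 4AC = 0, which is zero, so the equation is parabolic.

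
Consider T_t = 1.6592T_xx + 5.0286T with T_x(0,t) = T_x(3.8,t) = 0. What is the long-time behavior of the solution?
As t → ∞, T grows unboundedly. With Neumann BCs the constant mode has diffusion eigenvalue 0, so any r > 0 makes it grow like e^(5.0286t); solution grows exponentially.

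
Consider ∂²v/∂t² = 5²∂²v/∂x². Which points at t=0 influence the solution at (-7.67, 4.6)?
Domain of dependence: [-30.67, 15.33]. Signals travel at speed 5, so data within |x - -7.67| ≤ 5·4.6 = 23 can reach the point.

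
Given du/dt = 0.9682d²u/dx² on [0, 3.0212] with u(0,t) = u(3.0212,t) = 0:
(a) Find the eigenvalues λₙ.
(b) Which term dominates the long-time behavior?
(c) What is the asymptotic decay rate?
Eigenvalues: λₙ = 0.9682n²π²/3.0212².
First three modes:
  n=1: λ₁ = 0.9682π²/3.0212² ≈ 1.047
  n=2: λ₂ = 3.8728π²/3.0212² ≈ 4.188 (4× faster decay)
  n=3: λ₃ = 8.7138π²/3.0212² ≈ 9.422 (9× faster decay)
As t → ∞, higher modes decay exponentially faster. The n=1 mode dominates: u ~ c₁ sin(πx/3.0212) e^{-λ₁t}.
Decay rate: λ₁ = 0.9682π²/3.0212² ≈ 1.047.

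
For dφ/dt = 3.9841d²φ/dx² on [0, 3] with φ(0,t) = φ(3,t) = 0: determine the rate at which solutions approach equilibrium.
Eigenvalues: λₙ = 3.9841n²π²/3².
First three modes:
  n=1: λ₁ = 3.9841π²/3² ≈ 4.369
  n=2: λ₂ = 15.9364π²/3² ≈ 17.476 (4× faster decay)
  n=3: λ₃ = 35.8569π²/3² ≈ 39.321 (9× faster decay)
As t → ∞, higher modes decay exponentially faster. The n=1 mode dominates: φ ~ c₁ sin(πx/3) e^{-λ₁t}.
Decay rate: λ₁ = 3.9841π²/3² ≈ 4.369.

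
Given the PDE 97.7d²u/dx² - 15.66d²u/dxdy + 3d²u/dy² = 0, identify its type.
The second-order coefficients are A = 97.7, B = -15.66, C = 3. Since B² - 4AC = -927.1644 < 0, this is an elliptic PDE.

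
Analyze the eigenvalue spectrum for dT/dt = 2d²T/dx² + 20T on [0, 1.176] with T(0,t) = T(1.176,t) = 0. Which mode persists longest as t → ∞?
Eigenvalues: λₙ = 2n²π²/1.176² - 20.
First three modes:
  n=1: λ₁ = 2π²/1.176² - 20 ≈ -5.727
  n=2: λ₂ = 8π²/1.176² - 20 ≈ 37.092
  n=3: λ₃ = 18π²/1.176² - 20 ≈ 108.457
Since 2π²/1.176² ≈ 14.273 < 20, λ₁ < 0.
The n=1 mode grows fastest (−λₙ is largest for n=1) → dominates.
Asymptotic: T ~ c₁ sin(πx/1.176) e^{5.727t} (exponential growth at rate −λ₁ ≈ 5.727).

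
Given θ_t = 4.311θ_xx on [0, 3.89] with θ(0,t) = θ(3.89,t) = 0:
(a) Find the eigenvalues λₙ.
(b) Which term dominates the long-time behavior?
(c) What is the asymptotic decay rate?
Eigenvalues: λₙ = 4.311n²π²/3.89².
First three modes:
  n=1: λ₁ = 4.311π²/3.89² ≈ 2.812
  n=2: λ₂ = 17.244π²/3.89² ≈ 11.247 (4× faster decay)
  n=3: λ₃ = 38.799π²/3.89² ≈ 25.306 (9× faster decay)
As t → ∞, higher modes decay exponentially faster. The n=1 mode dominates: θ ~ c₁ sin(πx/3.89) e^{-λ₁t}.
Decay rate: λ₁ = 4.311π²/3.89² ≈ 2.812.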